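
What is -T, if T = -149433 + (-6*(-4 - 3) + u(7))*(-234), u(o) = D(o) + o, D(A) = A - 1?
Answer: 162303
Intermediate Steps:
D(A) = -1 + A
u(o) = -1 + 2*o (u(o) = (-1 + o) + o = -1 + 2*o)
T = -162303 (T = -149433 + (-6*(-4 - 3) + (-1 + 2*7))*(-234) = -149433 + (-6*(-7) + (-1 + 14))*(-234) = -149433 + (42 + 13)*(-234) = -149433 + 55*(-234) = -149433 - 12870 = -162303)
-T = -1*(-162303) = 162303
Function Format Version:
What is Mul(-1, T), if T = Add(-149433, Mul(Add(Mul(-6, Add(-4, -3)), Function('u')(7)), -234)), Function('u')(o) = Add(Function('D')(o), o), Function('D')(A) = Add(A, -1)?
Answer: 162303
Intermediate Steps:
Function('D')(A) = Add(-1, A)
Function('u')(o) = Add(-1, Mul(2, o)) (Function('u')(o) = Add(Add(-1, o), o) = Add(-1, Mul(2, o)))
T = -162303 (T = Add(-149433, Mul(Add(Mul(-6, Add(-4, -3)), Add(-1, Mul(2, 7))), -234)) = Add(-149433, Mul(Add(Mul(-6, -7), Add(-1, 14)), -234)) = Add(-149433, Mul(Add(42, 13), -234)) = Add(-149433, Mul(55, -234)) = Add(-149433, -12870) = -162303)
Mul(-1, T) = Mul(-1, -162303) = 162303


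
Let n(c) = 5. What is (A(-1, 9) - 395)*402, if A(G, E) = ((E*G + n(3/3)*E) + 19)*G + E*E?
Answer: -148338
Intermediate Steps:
A(G, E) = E**2 + G*(19 + 5*E + E*G) (A(G, E) = ((E*G + 5*E) + 19)*G + E*E = ((5*E + E*G) + 19)*G + E**2 = (19 + 5*E + E*G)*G + E**2 = G*(19 + 5*E + E*G) + E**2 = E**2 + G*(19 + 5*E + E*G))
(A(-1, 9) - 395)*402 = ((9**2 + 19*(-1) + 9*(-1)**2 + 5*9*(-1)) - 395)*402 = ((81 - 19 + 9*1 - 45) - 395)*402 = ((81 - 19 + 9 - 45) - 395)*402 = (26 - 395)*402 = -369*402 = -148338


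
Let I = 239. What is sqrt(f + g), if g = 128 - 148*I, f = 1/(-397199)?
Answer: I*sqrt(5560341755558843)/397199 ≈ 187.73*I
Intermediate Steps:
f = -1/397199 ≈ -2.5176e-6
g = -35244 (g = 128 - 148*239 = 128 - 35372 = -35244)
sqrt(f + g) = sqrt(-1/397199 - 35244) = sqrt(-13998881557/397199) = I*sqrt(5560341755558843)/397199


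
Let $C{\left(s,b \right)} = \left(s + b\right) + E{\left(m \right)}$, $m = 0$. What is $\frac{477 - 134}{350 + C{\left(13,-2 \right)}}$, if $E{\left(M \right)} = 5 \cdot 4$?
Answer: $\frac{343}{381} \approx 0.90026$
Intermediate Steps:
$E{\left(M \right)} = 20$
$C{\left(s,b \right)} = 20 + b + s$ ($C{\left(s,b \right)} = \left(s + b\right) + 20 = \left(b + s\right) + 20 = 20 + b + s$)
$\frac{477 - 134}{350 + C{\left(13,-2 \right)}} = \frac{477 - 134}{350 + \left(20 - 2 + 13\right)} = \frac{343}{350 + 31} = \frac{343}{381}$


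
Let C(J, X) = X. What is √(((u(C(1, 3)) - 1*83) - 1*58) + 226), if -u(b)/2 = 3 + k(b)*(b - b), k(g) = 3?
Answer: √79 ≈ 8.8882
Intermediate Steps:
u(b) = -6 (u(b) = -2*(3 + 3*(b - b)) = -2*(3 + 3*0) = -2*(3 + 0) = -2*3 = -6)
√(((u(C(1, 3)) - 1*83) - 1*58) + 226) = √(((-6 - 1*83) - 1*58) + 226) = √(((-6 - 83) - 58) + 226) = √((-89 - 58) + 226) = √(-147 + 226) = √79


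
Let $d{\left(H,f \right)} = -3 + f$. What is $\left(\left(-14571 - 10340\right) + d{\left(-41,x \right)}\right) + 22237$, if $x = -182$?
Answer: $-2859$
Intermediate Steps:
$\left(\left(-14571 - 10340\right) + d{\left(-41,x \right)}\right) + 22237 = \left(\left(-14571 - 10340\right) - 185\right) + 22237 = \left(-24911 - 185\right) + 22237 = -25096 + 22237 = -2859$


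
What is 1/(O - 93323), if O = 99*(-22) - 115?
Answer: -1/95616 ≈ -1.0459e-5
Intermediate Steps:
O = -2293 (O = -2178 - 115 = -2293)
1/(O - 93323) = 1/(-2293 - 93323) = 1/(-95616) = -1/95616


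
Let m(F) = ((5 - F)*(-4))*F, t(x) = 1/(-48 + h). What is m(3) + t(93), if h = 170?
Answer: -2927/122 ≈ -23.992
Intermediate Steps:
t(x) = 1/122 (t(x) = 1/(-48 + 170) = 1/122)
m(F) = F*(-20 + 4*F) (m(F) = (-20 + 4*F)*F = F*(-20 + 4*F))
m(3) + t(93) = 4*3*(-5 + 3) + 1/122 = 4*3*(-2) + 1/122 = -24 + 1/122 = -2927/122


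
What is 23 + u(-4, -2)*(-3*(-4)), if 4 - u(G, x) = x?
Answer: 95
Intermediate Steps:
u(G, x) = 4 - x
23 + u(-4, -2)*(-3*(-4)) = 23 + (4 - 1*(-2))*(-3*(-4)) = 23 + (4 + 2)*12 = 23 + 6*12 = 23 + 72 = 95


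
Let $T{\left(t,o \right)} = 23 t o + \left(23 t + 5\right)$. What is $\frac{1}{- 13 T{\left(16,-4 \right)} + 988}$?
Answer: $\frac{1}{15275} \approx 6.5466 \cdot 10^{-5}$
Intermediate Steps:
$T{\left(t,o \right)} = 5 + 23 t + 23 o t$ ($T{\left(t,o \right)} = 23 o t + \left(5 + 23 t\right) = 5 + 23 t + 23 o t$)
$\frac{1}{- 13 T{\left(16,-4 \right)} + 988} = \frac{1}{- 13 \left(5 + 23 \cdot 16 + 23 \left(-4\right) 16\right) + 988} = \frac{1}{- 13 \left(5 + 368 - 1472\right) + 988} = \frac{1}{\left(-13\right) \left(-1099\right) + 988} = \frac{1}{14287 + 988} = \frac{1}{15275}$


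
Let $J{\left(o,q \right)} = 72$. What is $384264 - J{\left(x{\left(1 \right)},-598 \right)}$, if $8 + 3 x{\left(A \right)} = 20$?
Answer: $384192$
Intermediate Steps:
$x{\left(A \right)} = 4$ ($x{\left(A \right)} = - \frac{8}{3} + \frac{1}{3} \cdot 20 = - \frac{8}{3} + \frac{20}{3} = 4$)
$384264 - J{\left(x{\left(1 \right)},-598 \right)} = 384264 - 72 = 384192$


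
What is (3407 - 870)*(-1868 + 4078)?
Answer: 5606770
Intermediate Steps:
(3407 - 870)*(-1868 + 4078) = 2537*2210 = 5606770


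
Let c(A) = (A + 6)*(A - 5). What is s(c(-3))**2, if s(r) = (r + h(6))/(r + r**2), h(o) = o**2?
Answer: 1/2116 ≈ 0.00047259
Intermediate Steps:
c(A) = (-5 + A)*(6 + A) (c(A) = (6 + A)*(-5 + A) = (-5 + A)*(6 + A))
s(r) = (36 + r)/(r + r**2) (s(r) = (r + 6**2)/(r + r**2) = (r + 36)/(r + r**2) = (36 + r)/(r + r**2))
s(c(-3))**2 = ((36 + (-30 - 3 + (-3)**2))/((-30 - 3 + (-3)**2)*(1 + (-30 - 3 + (-3)**2))))**2 = ((36 + (-30 - 3 + 9))/((-30 - 3 + 9)*(1 + (-30 - 3 + 9))))**2 = ((36 - 24)/((-24)*(1 - 24)))**2 = (-1/24*12/(-23))**2 = (-1/24*(-1/23)*12)**2 = (1/46)**2 = 1/2116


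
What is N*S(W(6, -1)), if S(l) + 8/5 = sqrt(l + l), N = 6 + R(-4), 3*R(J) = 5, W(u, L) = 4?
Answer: -184/15 + 46*sqrt(2)/3 ≈ 9.4179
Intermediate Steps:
R(J) = 5/3 (R(J) = (1/3)*5 = 5/3)
N = 23/3 (N = 6 + 5/3 = 23/3 ≈ 7.6667)
S(l) = -8/5 + sqrt(2)*sqrt(l) (S(l) = -8/5 + sqrt(l + l) = -8/5 + sqrt(2*l) = -8/5 + sqrt(2)*sqrt(l))
N*S(W(6, -1)) = 23*(-8/5 + sqrt(2)*sqrt(4))/3 = 23*(-8/5 + sqrt(2)*2)/3 = 23*(-8/5 + 2*sqrt(2))/3 = -184/15 + 46*sqrt(2)/3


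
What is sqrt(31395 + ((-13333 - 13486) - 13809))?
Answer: I*sqrt(9233) ≈ 96.089*I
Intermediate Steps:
sqrt(31395 + ((-13333 - 13486) - 13809)) = sqrt(31395 + (-26819 - 13809)) = sqrt(31395 - 40628) = sqrt(-9233) = I*sqrt(9233)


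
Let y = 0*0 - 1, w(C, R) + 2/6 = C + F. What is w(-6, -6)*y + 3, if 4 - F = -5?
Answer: 1/3 ≈ 0.33333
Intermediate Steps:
F = 9 (F = 4 - 1*(-5) = 4 + 5 = 9)
w(C, R) = 26/3 + C (w(C, R) = -1/3 + (C + 9) = -1/3 + (9 + C) = 26/3 + C)
y = -1 (y = 0 - 1 = -1)
w(-6, -6)*y + 3 = (26/3 - 6)*(-1) + 3 = (8/3)*(-1) + 3 = -8/3 + 3 = 1/3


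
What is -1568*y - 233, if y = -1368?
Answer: 2144791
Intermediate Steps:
-1568*y - 233 = -1568*(-1368) - 233 = 2145024 - 233 = 2144791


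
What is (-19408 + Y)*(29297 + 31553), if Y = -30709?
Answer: -3049619450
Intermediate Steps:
(-19408 + Y)*(29297 + 31553) = (-19408 - 30709)*(29297 + 31553) = -50117*60850 = -3049619450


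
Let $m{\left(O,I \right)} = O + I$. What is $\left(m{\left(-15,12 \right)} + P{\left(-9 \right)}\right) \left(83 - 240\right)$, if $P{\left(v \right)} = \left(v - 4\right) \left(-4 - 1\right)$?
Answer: $-9734$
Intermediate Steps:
$m{\left(O,I \right)} = I + O$
$P{\left(v \right)} = 20 - 5 v$ ($P{\left(v \right)} = \left(-4 + v\right) \left(-5\right) = 20 - 5 v$)
$\left(m{\left(-15,12 \right)} + P{\left(-9 \right)}\right) \left(83 - 240\right) = \left(\left(12 - 15\right) + \left(20 - -45\right)\right) \left(83 - 240\right) = \left(-3 + \left(20 + 45\right)\right) \left(-157\right) = \left(-3 + 65\right) \left(-157\right) = 62 \left(-157\right) = -9734$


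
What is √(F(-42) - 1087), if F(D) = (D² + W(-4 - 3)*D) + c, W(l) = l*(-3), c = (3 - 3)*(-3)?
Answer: I*√205 ≈ 14.318*I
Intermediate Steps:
c = 0 (c = 0*(-3) = 0)
W(l) = -3*l
F(D) = D² + 21*D (F(D) = (D² + (-3*(-4 - 3))*D) + 0 = (D² + (-3*(-7))*D) + 0 = (D² + 21*D) + 0 = D² + 21*D)
√(F(-42) - 1087) = √(-42*(21 - 42) - 1087) = √(-42*(-21) - 1087) = √(882 - 1087) = √(-205) = I*√205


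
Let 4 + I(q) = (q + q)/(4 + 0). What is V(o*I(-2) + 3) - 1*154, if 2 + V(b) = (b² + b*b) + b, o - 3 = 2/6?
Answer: 1835/9 ≈ 203.89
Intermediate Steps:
o = 10/3 (o = 3 + 2/6 = 3 + 2*(⅙) = 3 + ⅓ = 10/3 ≈ 3.3333)
I(q) = -4 + q/2 (I(q) = -4 + (q + q)/(4 + 0) = -4 + (2*q)/4 = -4 + (2*q)*(¼) = -4 + q/2)
V(b) = -2 + b + 2*b² (V(b) = -2 + ((b² + b*b) + b) = -2 + ((b² + b²) + b) = -2 + (2*b² + b) = -2 + (b + 2*b²) = -2 + b + 2*b²)
V(o*I(-2) + 3) - 1*154 = (-2 + (10*(-4 + (½)*(-2))/3 + 3) + 2*(10*(-4 + (½)*(-2))/3 + 3)²) - 1*154 = (-2 + (10*(-4 - 1)/3 + 3) + 2*(10*(-4 - 1)/3 + 3)²) - 154 = (-2 + ((10/3)*(-5) + 3) + 2*((10/3)*(-5) + 3)²) - 154 = (-2 + (-50/3 + 3) + 2*(-50/3 + 3)²) - 154 = (-2 - 41/3 + 2*(-41/3)²) - 154 = (-2 - 41/3 + 2*(1681/9)) - 154 = (-2 - 41/3 + 3362/9) - 154 = 3221/9 - 154 = 1835/9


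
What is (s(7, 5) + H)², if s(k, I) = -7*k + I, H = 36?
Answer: 64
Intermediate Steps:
s(k, I) = I - 7*k
(s(7, 5) + H)² = ((5 - 7*7) + 36)² = ((5 - 49) + 36)² = (-44 + 36)² = (-8)² = 64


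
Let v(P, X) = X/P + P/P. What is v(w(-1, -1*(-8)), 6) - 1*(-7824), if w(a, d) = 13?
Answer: 101731/13 ≈ 7825.5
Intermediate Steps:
v(P, X) = 1 + X/P (v(P, X) = X/P + 1 = 1 + X/P)
v(w(-1, -1*(-8)), 6) - 1*(-7824) = (13 + 6)/13 - 1*(-7824) = (1/13)*19 + 7824 = 19/13 + 7824 = 101731/13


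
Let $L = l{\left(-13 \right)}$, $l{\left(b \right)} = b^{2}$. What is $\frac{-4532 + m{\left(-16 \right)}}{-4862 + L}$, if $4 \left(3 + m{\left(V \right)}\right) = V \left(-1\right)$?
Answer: $\frac{4531}{4693} \approx 0.96548$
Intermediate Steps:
$m{\left(V \right)} = -3 - \frac{V}{4}$ ($m{\left(V \right)} = -3 + \frac{V \left(-1\right)}{4} = -3 + \frac{\left(-1\right) V}{4} = -3 - \frac{V}{4}$)
$L = 169$ ($L = \left(-13\right)^{2} = 169$)
$\frac{-4532 + m{\left(-16 \right)}}{-4862 + L} = \frac{-4532 - -1}{-4862 + 169} = \frac{-4532 + \left(-3 + 4\right)}{-4693} = \left(-4532 + 1\right) \left(- \frac{1}{4693}\right) = \left(-4531\right) \left(- \frac{1}{4693}\right) = \frac{4531}{4693}$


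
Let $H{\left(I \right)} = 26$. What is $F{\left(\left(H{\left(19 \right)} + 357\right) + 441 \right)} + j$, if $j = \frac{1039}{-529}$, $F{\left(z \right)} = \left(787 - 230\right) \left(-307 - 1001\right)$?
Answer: $- \frac{385407163}{529} \approx -7.2856 \cdot 10^{5}$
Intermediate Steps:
$F{\left(z \right)} = -728556$ ($F{\left(z \right)} = 557 \left(-1308\right) = -728556$)
$j = - \frac{1039}{529}$ ($j = 1039 \left(- \frac{1}{529}\right) = - \frac{1039}{529} \approx -1.9641$)
$F{\left(\left(H{\left(19 \right)} + 357\right) + 441 \right)} + j = -728556 - \frac{1039}{529} = - \frac{385407163}{529}$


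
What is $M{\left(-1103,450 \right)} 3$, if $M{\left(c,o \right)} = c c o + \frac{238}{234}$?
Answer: $\frac{64054463969}{39} \approx 1.6424 \cdot 10^{9}$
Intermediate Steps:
$M{\left(c,o \right)} = \frac{119}{117} + o c^{2}$ ($M{\left(c,o \right)} = c^{2} o + 238 \cdot \frac{1}{234} = o c^{2} + \frac{119}{117} = \frac{119}{117} + o c^{2}$)
$M{\left(-1103,450 \right)} 3 = \left(\frac{119}{117} + 450 \left(-1103\right)^{2}\right) 3 = \left(\frac{119}{117} + 450 \cdot 1216609\right) 3 = \left(\frac{119}{117} + 547474050\right) 3 = \frac{64054463969}{117} \cdot 3 = \frac{64054463969}{39}$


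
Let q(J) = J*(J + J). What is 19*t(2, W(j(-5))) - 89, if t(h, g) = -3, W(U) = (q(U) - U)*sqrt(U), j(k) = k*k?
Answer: -146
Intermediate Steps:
j(k) = k**2
q(J) = 2*J**2 (q(J) = J*(2*J) = 2*J**2)
W(U) = sqrt(U)*(-U + 2*U**2) (W(U) = (2*U**2 - U)*sqrt(U) = (-U + 2*U**2)*sqrt(U) = sqrt(U)*(-U + 2*U**2))
19*t(2, W(j(-5))) - 89 = 19*(-3) - 89 = -57 - 89 = -146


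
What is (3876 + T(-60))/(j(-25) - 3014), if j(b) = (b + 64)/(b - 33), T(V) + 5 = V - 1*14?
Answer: -220226/174851 ≈ -1.2595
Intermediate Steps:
T(V) = -19 + V (T(V) = -5 + (V - 1*14) = -5 + (V - 14) = -5 + (-14 + V) = -19 + V)
j(b) = (64 + b)/(-33 + b)
(3876 + T(-60))/(j(-25) - 3014) = (3876 + (-19 - 60))/((64 - 25)/(-33 - 25) - 3014) = (3876 - 79)/(39/(-58) - 3014) = 3797/(-1/58*39 - 3014) = 3797/(-39/58 - 3014) = 3797/(-174851/58) = 3797*(-58/174851) = -220226/174851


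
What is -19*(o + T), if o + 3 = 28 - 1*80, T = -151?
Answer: 3914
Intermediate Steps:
o = -55 (o = -3 + (28 - 1*80) = -3 + (28 - 80) = -3 - 52 = -55)
-19*(o + T) = -19*(-55 - 151) = -19*(-206) = 3914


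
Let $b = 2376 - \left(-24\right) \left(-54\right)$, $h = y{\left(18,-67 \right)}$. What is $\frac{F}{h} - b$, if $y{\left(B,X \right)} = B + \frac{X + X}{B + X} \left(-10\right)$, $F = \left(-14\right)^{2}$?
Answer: $- \frac{252122}{229} \approx -1101.0$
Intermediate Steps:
$F = 196$
$y{\left(B,X \right)} = B - \frac{20 X}{B + X}$ ($y{\left(B,X \right)} = B + \frac{2 X}{B + X} \left(-10\right) = B - \frac{20 X}{B + X}$)
$h = - \frac{458}{49}$ ($h = \frac{18^{2} - -1340 + 18 \left(-67\right)}{18 - 67} = \frac{324 + 1340 - 1206}{-49} = \left(- \frac{1}{49}\right) 458 = - \frac{458}{49} \approx -9.3469$)
$b = 1080$ ($b = 2376 - 1296 = 1080$)
$\frac{F}{h} - b = \frac{196}{- \frac{458}{49}} - 1080 = 196 \left(- \frac{49}{458}\right) - 1080 = - \frac{4802}{229} - 1080 = - \frac{252122}{229}$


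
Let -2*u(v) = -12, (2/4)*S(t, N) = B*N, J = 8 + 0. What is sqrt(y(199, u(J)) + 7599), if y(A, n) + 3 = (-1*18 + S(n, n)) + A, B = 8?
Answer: sqrt(7873) ≈ 88.730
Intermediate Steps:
J = 8
S(t, N) = 16*N (S(t, N) = 2*(8*N) = 16*N)
u(v) = 6 (u(v) = -1/2*(-12) = 6)
y(A, n) = -21 + A + 16*n (y(A, n) = -3 + ((-1*18 + 16*n) + A) = -3 + ((-18 + 16*n) + A) = -3 + (-18 + A + 16*n) = -21 + A + 16*n)
sqrt(y(199, u(J)) + 7599) = sqrt((-21 + 199 + 16*6) + 7599) = sqrt((-21 + 199 + 96) + 7599) = sqrt(274 + 7599) = sqrt(7873)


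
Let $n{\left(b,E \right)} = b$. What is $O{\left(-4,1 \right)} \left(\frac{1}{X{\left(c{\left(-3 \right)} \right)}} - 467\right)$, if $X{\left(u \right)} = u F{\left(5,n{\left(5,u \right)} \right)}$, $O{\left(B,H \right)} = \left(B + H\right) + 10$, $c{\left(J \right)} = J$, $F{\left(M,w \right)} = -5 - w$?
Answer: $- \frac{98063}{30} \approx -3268.8$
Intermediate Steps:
$O{\left(B,H \right)} = 10 + B + H$
$X{\left(u \right)} = - 10 u$ ($X{\left(u \right)} = u \left(-5 - 5\right) = u \left(-10\right) = - 10 u$)
$O{\left(-4,1 \right)} \left(\frac{1}{X{\left(c{\left(-3 \right)} \right)}} - 467\right) = \left(10 - 4 + 1\right) \left(\frac{1}{\left(-10\right) \left(-3\right)} - 467\right) = 7 \left(\frac{1}{30} - 467\right) = 7 \left(- \frac{14009}{30}\right) = - \frac{98063}{30}$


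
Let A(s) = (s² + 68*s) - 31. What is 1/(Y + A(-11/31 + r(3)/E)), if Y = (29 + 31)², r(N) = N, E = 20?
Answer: 384400/1366585409 ≈ 0.00028129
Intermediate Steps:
A(s) = -31 + s² + 68*s
Y = 3600 (Y = 60² = 3600)
1/(Y + A(-11/31 + r(3)/E)) = 1/(3600 + (-31 + (-11/31 + 3/20)² + 68*(-11/31 + 3/20))) = 1/(3600 + (-31 + (-127/620)² + 68*(-127/620))) = 1/(3600 + (-31 + 16129/384400 - 2159/155)) = 1/(3600 - 17254591/384400) = 1/(1366585409/384400) = 384400/1366585409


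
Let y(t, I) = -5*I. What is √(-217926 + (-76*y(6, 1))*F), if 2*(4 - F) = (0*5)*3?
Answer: I*√216406 ≈ 465.19*I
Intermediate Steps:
F = 4 (F = 4 - 0*5*3/2 = 4 - 0*3 = 4 - ½*0 = 4 + 0 = 4)
√(-217926 + (-76*y(6, 1))*F) = √(-217926 - (-380)*4) = √(-217926 - 76*(-5)*4) = √(-217926 + 380*4) = √(-217926 + 1520) = √(-216406) = I*√216406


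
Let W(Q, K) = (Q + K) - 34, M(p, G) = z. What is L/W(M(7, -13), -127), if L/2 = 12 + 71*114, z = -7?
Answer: -193/2 ≈ -96.500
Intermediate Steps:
M(p, G) = -7
W(Q, K) = -34 + K + Q (W(Q, K) = (K + Q) - 34 = -34 + K + Q)
L = 16212 (L = 2*(12 + 71*114) = 2*(12 + 8094) = 2*8106 = 16212)
L/W(M(7, -13), -127) = 16212/(-34 - 127 - 7) = 16212/(-168) = 16212*(-1/168) = -193/2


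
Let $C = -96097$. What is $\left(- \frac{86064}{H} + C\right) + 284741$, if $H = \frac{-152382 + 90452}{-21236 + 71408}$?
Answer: $\frac{727305724}{2815} \approx 2.5837 \cdot 10^{5}$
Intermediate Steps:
$H = - \frac{30965}{25086}$ ($H = - \frac{61930}{50172} = \left(-61930\right) \frac{1}{50172} = - \frac{30965}{25086} \approx -1.2344$)
$\left(- \frac{86064}{H} + C\right) + 284741 = \left(- \frac{86064}{- \frac{30965}{25086}} - 96097\right) + 284741 = \left(\left(-86064\right) \left(- \frac{25086}{30965}\right) - 96097\right) + 284741 = \left(\frac{196272864}{2815} - 96097\right) + 284741 = - \frac{74240191}{2815} + 284741 = \frac{727305724}{2815}$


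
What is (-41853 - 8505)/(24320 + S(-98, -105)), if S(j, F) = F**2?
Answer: -50358/35345 ≈ -1.4248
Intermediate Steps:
(-41853 - 8505)/(24320 + S(-98, -105)) = (-41853 - 8505)/(24320 + (-105)**2) = -50358/(24320 + 11025) = -50358/35345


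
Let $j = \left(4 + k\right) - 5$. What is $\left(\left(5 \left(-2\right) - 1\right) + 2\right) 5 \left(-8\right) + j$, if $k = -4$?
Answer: $355$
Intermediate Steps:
$j = -5$ ($j = \left(4 - 4\right) - 5 = 0 - 5 = -5$)
$\left(\left(5 \left(-2\right) - 1\right) + 2\right) 5 \left(-8\right) + j = \left(\left(5 \left(-2\right) - 1\right) + 2\right) 5 \left(-8\right) - 5 = \left(\left(-10 - 1\right) + 2\right) 5 \left(-8\right) - 5 = \left(-11 + 2\right) 5 \left(-8\right) - 5 = \left(-9\right) 5 \left(-8\right) - 5 = \left(-45\right) \left(-8\right) - 5 = 360 - 5 = 355$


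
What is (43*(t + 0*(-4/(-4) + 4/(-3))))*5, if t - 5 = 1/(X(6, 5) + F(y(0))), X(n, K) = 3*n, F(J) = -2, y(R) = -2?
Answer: 17415/16 ≈ 1088.4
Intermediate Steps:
t = 81/16 (t = 5 + 1/(3*6 - 2) = 5 + 1/(18 - 2) = 5 + 1/16 = 81/16 ≈ 5.0625)
(43*(t + 0*(-4/(-4) + 4/(-3))))*5 = (43*(81/16 + 0*(-4/(-4) + 4/(-3))))*5 = (43*(81/16 + 0*(-4*(-¼) + 4*(-⅓))))*5 = (43*(81/16 + 0*(1 - 4/3)))*5 = (43*(81/16 + 0*(-⅓)))*5 = (43*(81/16 + 0))*5 = (43*(81/16))*5 = (3483/16)*5 = 17415/16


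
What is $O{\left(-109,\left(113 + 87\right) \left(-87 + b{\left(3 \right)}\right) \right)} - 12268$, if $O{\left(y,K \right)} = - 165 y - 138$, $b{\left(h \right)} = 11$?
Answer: $5579$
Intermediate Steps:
$O{\left(y,K \right)} = -138 - 165 y$
$O{\left(-109,\left(113 + 87\right) \left(-87 + b{\left(3 \right)}\right) \right)} - 12268 = \left(-138 - -17985\right) - 12268 = \left(-138 + 17985\right) - 12268 = 17847 - 12268 = 5579$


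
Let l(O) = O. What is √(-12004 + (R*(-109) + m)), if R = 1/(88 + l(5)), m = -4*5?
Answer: I*√104005713/93 ≈ 109.66*I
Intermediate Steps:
m = -20
R = 1/93 (R = 1/(88 + 5) = 1/93 ≈ 0.010753)
√(-12004 + (R*(-109) + m)) = √(-12004 + ((1/93)*(-109) - 20)) = √(-12004 + (-109/93 - 20)) = √(-12004 - 1969/93) = √(-1118341/93) = I*√104005713/93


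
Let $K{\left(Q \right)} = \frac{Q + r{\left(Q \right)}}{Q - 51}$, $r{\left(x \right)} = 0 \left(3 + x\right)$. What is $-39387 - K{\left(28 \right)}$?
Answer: $- \frac{905873}{23} \approx -39386.0$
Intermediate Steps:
$r{\left(x \right)} = 0$
$K{\left(Q \right)} = \frac{Q}{-51 + Q}$ ($K{\left(Q \right)} = \frac{Q + 0}{Q - 51} = \frac{Q}{-51 + Q}$)
$-39387 - K{\left(28 \right)} = -39387 - \frac{28}{-51 + 28} = -39387 - \frac{28}{-23} = -39387 - 28 \left(- \frac{1}{23}\right) = -39387 - - \frac{28}{23} = -39387 + \frac{28}{23} = - \frac{905873}{23}$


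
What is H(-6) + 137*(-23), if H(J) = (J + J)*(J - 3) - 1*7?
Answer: -3050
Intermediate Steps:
H(J) = -7 + 2*J*(-3 + J) (H(J) = (2*J)*(-3 + J) - 7 = 2*J*(-3 + J) - 7 = -7 + 2*J*(-3 + J))
H(-6) + 137*(-23) = (-7 - 6*(-6) + 2*(-6)²) + 137*(-23) = (-7 + 36 + 2*36) - 3151 = (-7 + 36 + 72) - 3151 = 101 - 3151 = -3050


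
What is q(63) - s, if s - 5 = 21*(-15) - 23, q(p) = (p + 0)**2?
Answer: 4302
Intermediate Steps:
q(p) = p**2
s = -333 (s = 5 + (21*(-15) - 23) = 5 + (-315 - 23) = 5 - 338 = -333)
q(63) - s = 63**2 - 1*(-333) = 3969 + 333 = 4302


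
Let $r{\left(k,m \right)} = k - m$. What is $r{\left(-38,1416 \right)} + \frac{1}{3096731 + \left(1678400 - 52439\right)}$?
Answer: $- \frac{6866794167}{4722692} \approx -1454.0$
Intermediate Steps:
$r{\left(-38,1416 \right)} + \frac{1}{3096731 + \left(1678400 - 52439\right)} = \left(-38 - 1416\right) + \frac{1}{3096731 + \left(1678400 - 52439\right)} = -1454 + \frac{1}{3096731 + 1625961} = -1454 + \frac{1}{4722692} = - \frac{6866794167}{4722692}$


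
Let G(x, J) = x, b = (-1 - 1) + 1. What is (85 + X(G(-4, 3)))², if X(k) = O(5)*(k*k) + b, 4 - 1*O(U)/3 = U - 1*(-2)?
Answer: 3600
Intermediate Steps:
b = -1 (b = -2 + 1 = -1)
O(U) = 6 - 3*U (O(U) = 12 - 3*(U - 1*(-2)) = 12 - 3*(U + 2) = 12 - 3*(2 + U) = 12 + (-6 - 3*U) = 6 - 3*U)
X(k) = -1 - 9*k² (X(k) = (6 - 3*5)*(k*k) - 1 = (6 - 15)*k² - 1 = -9*k² - 1 = -1 - 9*k²)
(85 + X(G(-4, 3)))² = (85 + (-1 - 9*(-4)²))² = (85 + (-1 - 9*16))² = (85 + (-1 - 144))² = (85 - 145)² = (-60)² = 3600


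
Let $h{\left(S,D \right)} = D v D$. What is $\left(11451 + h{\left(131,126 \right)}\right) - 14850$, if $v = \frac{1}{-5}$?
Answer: $- \frac{32871}{5} \approx -6574.2$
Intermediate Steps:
$v = - \frac{1}{5} \approx -0.2$
$h{\left(S,D \right)} = - \frac{D^{2}}{5}$ ($h{\left(S,D \right)} = D \left(- \frac{1}{5}\right) D = - \frac{D}{5} D = - \frac{D^{2}}{5}$)
$\left(11451 + h{\left(131,126 \right)}\right) - 14850 = \left(11451 - \frac{126^{2}}{5}\right) - 14850 = \left(11451 - \frac{15876}{5}\right) - 14850 = \frac{41379}{5} - 14850 = - \frac{32871}{5}$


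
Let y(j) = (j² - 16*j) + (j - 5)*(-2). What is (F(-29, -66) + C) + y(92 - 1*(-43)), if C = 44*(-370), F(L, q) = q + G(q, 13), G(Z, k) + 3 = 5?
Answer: -539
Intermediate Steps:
G(Z, k) = 2 (G(Z, k) = -3 + 5 = 2)
F(L, q) = 2 + q (F(L, q) = q + 2 = 2 + q)
C = -16280
y(j) = 10 + j² - 18*j (y(j) = (j² - 16*j) + (-5 + j)*(-2) = (j² - 16*j) + (10 - 2*j) = 10 + j² - 18*j)
(F(-29, -66) + C) + y(92 - 1*(-43)) = ((2 - 66) - 16280) + (10 + (92 - 1*(-43))² - 18*(92 - 1*(-43))) = (-64 - 16280) + (10 + (92 + 43)² - 18*(92 + 43)) = -16344 + (10 + 135² - 18*135) = -16344 + (10 + 18225 - 2430) = -16344 + 15805 = -539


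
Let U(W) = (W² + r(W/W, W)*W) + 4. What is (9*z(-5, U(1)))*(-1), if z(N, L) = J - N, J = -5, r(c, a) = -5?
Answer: 0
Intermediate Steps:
U(W) = 4 + W² - 5*W (U(W) = (W² - 5*W) + 4 = 4 + W² - 5*W)
z(N, L) = -5 - N
(9*z(-5, U(1)))*(-1) = (9*(-5 - 1*(-5)))*(-1) = (9*(-5 + 5))*(-1) = (9*0)*(-1) = 0*(-1) = 0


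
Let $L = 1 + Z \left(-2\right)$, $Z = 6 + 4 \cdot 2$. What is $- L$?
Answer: $27$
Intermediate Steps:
$Z = 14$ ($Z = 6 + 8 = 14$)
$L = -27$ ($L = 1 + 14 \left(-2\right) = 1 - 28 = -27$)
$- L = \left(-1\right) \left(-27\right) = 27$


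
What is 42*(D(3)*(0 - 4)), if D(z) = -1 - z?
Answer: 672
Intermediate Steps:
42*(D(3)*(0 - 4)) = 42*((-1 - 1*3)*(0 - 4)) = 42*((-1 - 3)*(-4)) = 42*(-4*(-4)) = 42*16 = 672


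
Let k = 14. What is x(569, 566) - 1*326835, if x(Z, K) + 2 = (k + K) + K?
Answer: -325691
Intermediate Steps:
x(Z, K) = 12 + 2*K (x(Z, K) = -2 + ((14 + K) + K) = -2 + (14 + 2*K) = 12 + 2*K)
x(569, 566) - 1*326835 = (12 + 2*566) - 1*326835 = (12 + 1132) - 326835 = 1144 - 326835 = -325691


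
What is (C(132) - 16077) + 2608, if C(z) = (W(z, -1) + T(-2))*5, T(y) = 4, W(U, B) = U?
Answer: -12789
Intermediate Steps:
C(z) = 20 + 5*z (C(z) = (z + 4)*5 = (4 + z)*5 = 20 + 5*z)
(C(132) - 16077) + 2608 = ((20 + 5*132) - 16077) + 2608 = ((20 + 660) - 16077) + 2608 = (680 - 16077) + 2608 = -15397 + 2608 = -12789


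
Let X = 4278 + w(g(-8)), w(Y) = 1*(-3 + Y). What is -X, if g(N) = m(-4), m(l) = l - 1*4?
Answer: -4267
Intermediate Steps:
m(l) = -4 + l (m(l) = l - 4 = -4 + l)
g(N) = -8 (g(N) = -4 - 4 = -8)
w(Y) = -3 + Y
X = 4267 (X = 4278 + (-3 - 8) = 4278 - 11 = 4267)
-X = -1*4267 = -4267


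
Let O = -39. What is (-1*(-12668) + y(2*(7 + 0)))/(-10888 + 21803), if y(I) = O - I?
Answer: 2523/2183 ≈ 1.1557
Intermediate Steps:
y(I) = -39 - I
(-1*(-12668) + y(2*(7 + 0)))/(-10888 + 21803) = (-1*(-12668) + (-39 - 2*(7 + 0)))/(-10888 + 21803) = (12668 + (-39 - 2*7))/10915 = (12668 + (-39 - 1*14))*(1/10915) = (12668 + (-39 - 14))*(1/10915) = (12668 - 53)*(1/10915) = 12615*(1/10915) = 2523/2183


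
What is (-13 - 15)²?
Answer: 784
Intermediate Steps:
(-13 - 15)² = (-28)² = 784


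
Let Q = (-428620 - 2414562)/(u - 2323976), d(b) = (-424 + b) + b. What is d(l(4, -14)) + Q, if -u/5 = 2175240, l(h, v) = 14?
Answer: -2612213257/6600088 ≈ -395.78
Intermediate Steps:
d(b) = -424 + 2*b
u = -10876200 (u = -5*2175240 = -10876200)
Q = 1421591/6600088 (Q = (-428620 - 2414562)/(-10876200 - 2323976) = -2843182/(-13200176) = -2843182*(-1/13200176) = 1421591/6600088 ≈ 0.21539)
d(l(4, -14)) + Q = (-424 + 2*14) + 1421591/6600088 = (-424 + 28) + 1421591/6600088 = -396 + 1421591/6600088 = -2612213257/6600088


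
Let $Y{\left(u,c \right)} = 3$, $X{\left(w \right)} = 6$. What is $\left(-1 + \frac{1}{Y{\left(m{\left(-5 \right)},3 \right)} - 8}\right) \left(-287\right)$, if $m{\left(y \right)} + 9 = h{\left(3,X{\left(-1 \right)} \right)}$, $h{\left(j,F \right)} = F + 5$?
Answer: $\frac{1722}{5} \approx 344.4$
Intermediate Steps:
$h{\left(j,F \right)} = 5 + F$
$m{\left(y \right)} = 2$ ($m{\left(y \right)} = -9 + \left(5 + 6\right) = -9 + 11 = 2$)
$\left(-1 + \frac{1}{Y{\left(m{\left(-5 \right)},3 \right)} - 8}\right) \left(-287\right) = \left(-1 + \frac{1}{3 - 8}\right) \left(-287\right) = \left(-1 + \frac{1}{-5}\right) \left(-287\right) = \left(-1 - \frac{1}{5}\right) \left(-287\right) = \left(- \frac{6}{5}\right) \left(-287\right) = \frac{1722}{5}$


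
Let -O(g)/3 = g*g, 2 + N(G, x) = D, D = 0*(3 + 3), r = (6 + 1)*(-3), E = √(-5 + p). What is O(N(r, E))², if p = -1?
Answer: 144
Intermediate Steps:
E = I*√6 (E = √(-5 - 1) = √(-6) = I*√6 ≈ 2.4495*I)
r = -21 (r = 7*(-3) = -21)
D = 0 (D = 0*6 = 0)
N(G, x) = -2 (N(G, x) = -2 + 0 = -2)
O(g) = -3*g² (O(g) = -3*g*g = -3*g²)
O(N(r, E))² = (-3*(-2)²)² = (-3*4)² = (-12)² = 144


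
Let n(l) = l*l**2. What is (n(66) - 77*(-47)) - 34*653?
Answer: 268913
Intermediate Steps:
n(l) = l**3
(n(66) - 77*(-47)) - 34*653 = (66**3 - 77*(-47)) - 34*653 = (287496 + 3619) - 22202 = 291115 - 22202 = 268913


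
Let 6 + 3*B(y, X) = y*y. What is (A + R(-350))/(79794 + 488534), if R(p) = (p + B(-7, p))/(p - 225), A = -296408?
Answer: -511302793/980365800 ≈ -0.52154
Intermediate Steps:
B(y, X) = -2 + y²/3 (B(y, X) = -2 + (y*y)/3 = -2 + y²/3)
R(p) = (43/3 + p)/(-225 + p) (R(p) = (p + (-2 + (⅓)*(-7)²))/(p - 225) = (p + (-2 + (⅓)*49))/(-225 + p) = (p + (-2 + 49/3))/(-225 + p) = (p + 43/3)/(-225 + p) = (43/3 + p)/(-225 + p))
(A + R(-350))/(79794 + 488534) = (-296408 + (43/3 - 350)/(-225 - 350))/(79794 + 488534) = (-296408 - 1007/3/(-575))/568328 = (-296408 - 1/575*(-1007/3))*(1/568328) = (-296408 + 1007/1725)*(1/568328) = -511302793/1725*1/568328 = -511302793/980365800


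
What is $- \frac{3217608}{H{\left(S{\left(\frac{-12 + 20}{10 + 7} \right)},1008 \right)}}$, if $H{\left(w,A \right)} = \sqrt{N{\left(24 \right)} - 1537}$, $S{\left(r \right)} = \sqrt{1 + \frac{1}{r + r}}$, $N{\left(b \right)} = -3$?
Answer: $\frac{1608804 i \sqrt{385}}{385} \approx 81992.0 i$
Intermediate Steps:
$S{\left(r \right)} = \sqrt{1 + \frac{1}{2 r}}$
$H{\left(w,A \right)} = 2 i \sqrt{385}$ ($H{\left(w,A \right)} = \sqrt{-3 - 1537} = \sqrt{-1540} = 2 i \sqrt{385}$)
$- \frac{3217608}{H{\left(S{\left(\frac{-12 + 20}{10 + 7} \right)},1008 \right)}} = - \frac{3217608}{2 i \sqrt{385}} = - 3217608 \left(- \frac{i \sqrt{385}}{770}\right) = \frac{1608804 i \sqrt{385}}{385}$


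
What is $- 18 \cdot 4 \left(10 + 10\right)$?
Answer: $-1440$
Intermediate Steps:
$- 18 \cdot 4 \left(10 + 10\right) = - 18 \cdot 4 \cdot 20 = \left(-18\right) 80 = -1440$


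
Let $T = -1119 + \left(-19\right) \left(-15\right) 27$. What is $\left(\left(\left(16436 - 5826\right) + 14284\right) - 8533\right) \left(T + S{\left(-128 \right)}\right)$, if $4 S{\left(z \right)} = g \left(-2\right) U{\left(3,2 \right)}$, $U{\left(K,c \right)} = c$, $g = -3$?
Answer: $107639019$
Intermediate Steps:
$T = 6576$ ($T = -1119 + 285 \cdot 27 = -1119 + 7695 = 6576$)
$S{\left(z \right)} = 3$ ($S{\left(z \right)} = \frac{\left(-3\right) \left(-2\right) 2}{4} = \frac{6 \cdot 2}{4} = \frac{1}{4} \cdot 12 = 3$)
$\left(\left(\left(16436 - 5826\right) + 14284\right) - 8533\right) \left(T + S{\left(-128 \right)}\right) = \left(\left(\left(16436 - 5826\right) + 14284\right) - 8533\right) \left(6576 + 3\right) = \left(\left(10610 + 14284\right) - 8533\right) 6579 = \left(24894 - 8533\right) 6579 = 16361 \cdot 6579 = 107639019$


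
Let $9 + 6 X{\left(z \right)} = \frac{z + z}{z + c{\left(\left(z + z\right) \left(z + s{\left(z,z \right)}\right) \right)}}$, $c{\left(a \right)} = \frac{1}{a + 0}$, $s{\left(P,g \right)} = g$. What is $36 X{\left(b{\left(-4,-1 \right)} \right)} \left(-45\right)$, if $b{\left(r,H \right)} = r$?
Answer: $\frac{32094}{17} \approx 1887.9$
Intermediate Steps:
$c{\left(a \right)} = \frac{1}{a}$
$X{\left(z \right)} = - \frac{3}{2} + \frac{z}{3 \left(z + \frac{1}{4 z^{2}}\right)}$ ($X{\left(z \right)} = - \frac{3}{2} + \frac{\left(z + z\right) \frac{1}{z + \frac{1}{\left(z + z\right) \left(z + z\right)}}}{6} = - \frac{3}{2} + \frac{2 z \frac{1}{z + \frac{1}{2 z 2 z}}}{6} = - \frac{3}{2} + \frac{2 z \frac{1}{z + \frac{1}{4 z^{2}}}}{6} = - \frac{3}{2} + \frac{z}{3 \left(z + \frac{1}{4 z^{2}}\right)}$)
$36 X{\left(b{\left(-4,-1 \right)} \right)} \left(-45\right) = 36 \frac{-9 - 28 \left(-4\right)^{3}}{6 \left(1 + 4 \left(-4\right)^{3}\right)} \left(-45\right) = 36 \frac{-9 - -1792}{6 \left(1 + 4 \left(-64\right)\right)} \left(-45\right) = 36 \frac{-9 + 1792}{6 \left(1 - 256\right)} \left(-45\right) = 36 \cdot \frac{1}{6} \frac{1}{-255} \cdot 1783 \left(-45\right) = 36 \cdot \frac{1}{6} \left(- \frac{1}{255}\right) 1783 \left(-45\right) = 36 \left(- \frac{1783}{1530}\right) \left(-45\right) = \left(- \frac{3566}{85}\right) \left(-45\right) = \frac{32094}{17}$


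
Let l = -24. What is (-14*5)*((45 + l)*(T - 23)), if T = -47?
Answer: 102900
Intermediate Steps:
(-14*5)*((45 + l)*(T - 23)) = (-14*5)*((45 - 24)*(-47 - 23)) = -1470*(-70) = -70*(-1470) = 102900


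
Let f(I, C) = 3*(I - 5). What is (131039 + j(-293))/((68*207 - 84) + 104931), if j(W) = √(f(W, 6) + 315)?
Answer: 131039/118923 + I*√579/118923 ≈ 1.1019 + 0.00020234*I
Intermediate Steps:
f(I, C) = -15 + 3*I (f(I, C) = 3*(-5 + I) = -15 + 3*I)
j(W) = √(300 + 3*W) (j(W) = √((-15 + 3*W) + 315) = √(300 + 3*W))
(131039 + j(-293))/((68*207 - 84) + 104931) = (131039 + √(300 + 3*(-293)))/((68*207 - 84) + 104931) = (131039 + √(300 - 879))/((14076 - 84) + 104931) = (131039 + √(-579))/(13992 + 104931) = (131039 + I*√579)/118923 = (131039 + I*√579)*(1/118923) = 131039/118923 + I*√579/118923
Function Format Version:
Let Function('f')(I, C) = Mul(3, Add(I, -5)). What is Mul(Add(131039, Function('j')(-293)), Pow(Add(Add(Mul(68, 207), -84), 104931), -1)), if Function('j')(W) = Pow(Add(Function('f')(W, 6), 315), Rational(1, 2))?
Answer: Add(Rational(131039, 118923), Mul(Rational(1, 118923), I, Pow(579, Rational(1, 2)))) ≈ Add(1.1019, Mul(0.00020234, I))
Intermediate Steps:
Function('f')(I, C) = Add(-15, Mul(3, I)) (Function('f')(I, C) = Mul(3, Add(-5, I)) = Add(-15, Mul(3, I)))
Function('j')(W) = Pow(Add(300, Mul(3, W)), Rational(1, 2)) (Function('j')(W) = Pow(Add(Add(-15, Mul(3, W)), 315), Rational(1, 2)) = Pow(Add(300, Mul(3, W)), Rational(1, 2)))
Mul(Add(131039, Function('j')(-293)), Pow(Add(Add(Mul(68, 207), -84), 104931), -1)) = Mul(Add(131039, Pow(Add(300, Mul(3, -293)), Rational(1, 2))), Pow(Add(Add(Mul(68, 207), -84), 104931), -1)) = Mul(Add(131039, Pow(Add(300, -879), Rational(1, 2))), Pow(Add(Add(14076, -84), 104931), -1)) = Mul(Add(131039, Pow(-579, Rational(1, 2))), Pow(Add(13992, 104931), -1)) = Mul(Add(131039, Mul(I, Pow(579, Rational(1, 2)))), Pow(118923, -1)) = Mul(Add(131039, Mul(I, Pow(579, Rational(1, 2)))), Rational(1, 118923)) = Add(Rational(131039, 118923), Mul(Rational(1, 118923), I, Pow(579, Rational(1, 2))))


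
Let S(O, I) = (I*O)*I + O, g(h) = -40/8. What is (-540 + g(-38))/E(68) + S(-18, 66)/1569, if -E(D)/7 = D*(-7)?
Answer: -87390179/1742636 ≈ -50.148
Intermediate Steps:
g(h) = -5 (g(h) = -40*1/8 = -5)
S(O, I) = O + O*I**2 (S(O, I) = O*I**2 + O = O + O*I**2)
E(D) = 49*D (E(D) = -7*D*(-7) = -(-49)*D = 49*D)
(-540 + g(-38))/E(68) + S(-18, 66)/1569 = (-540 - 5)/((49*68)) - 18*(1 + 66**2)/1569 = -545/3332 - 18*(1 + 4356)*(1/1569) = -545*1/3332 - 18*4357*(1/1569) = -545/3332 - 78426*1/1569 = -545/3332 - 26142/523 = -87390179/1742636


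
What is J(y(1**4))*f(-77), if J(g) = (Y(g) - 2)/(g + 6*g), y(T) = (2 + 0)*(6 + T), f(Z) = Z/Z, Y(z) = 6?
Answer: 2/49 ≈ 0.040816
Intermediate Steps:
f(Z) = 1
y(T) = 12 + 2*T (y(T) = 2*(6 + T) = 12 + 2*T)
J(g) = 4/(7*g) (J(g) = (6 - 2)/(g + 6*g) = 4/((7*g)) = 4*(1/(7*g)) = 4/(7*g))
J(y(1**4))*f(-77) = (4/(7*(12 + 2*1**4)))*1 = (4/(7*(12 + 2*1)))*1 = (4/(7*(12 + 2)))*1 = ((4/7)/14)*1 = ((4/7)*(1/14))*1 = (2/49)*1 = 2/49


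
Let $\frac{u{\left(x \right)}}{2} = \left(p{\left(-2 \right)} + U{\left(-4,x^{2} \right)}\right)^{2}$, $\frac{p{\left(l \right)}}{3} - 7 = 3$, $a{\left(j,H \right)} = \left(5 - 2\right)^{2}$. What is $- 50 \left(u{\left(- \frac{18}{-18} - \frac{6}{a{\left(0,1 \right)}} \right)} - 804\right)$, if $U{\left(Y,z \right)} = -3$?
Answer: $-32700$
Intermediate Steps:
$a{\left(j,H \right)} = 9$ ($a{\left(j,H \right)} = 3^{2} = 9$)
$p{\left(l \right)} = 30$ ($p{\left(l \right)} = 21 + 3 \cdot 3 = 21 + 9 = 30$)
$u{\left(x \right)} = 1458$ ($u{\left(x \right)} = 2 \left(30 - 3\right)^{2} = 2 \cdot 27^{2} = 2 \cdot 729 = 1458$)
$- 50 \left(u{\left(- \frac{18}{-18} - \frac{6}{a{\left(0,1 \right)}} \right)} - 804\right) = - 50 \left(1458 - 804\right) = \left(-50\right) 654 = -32700$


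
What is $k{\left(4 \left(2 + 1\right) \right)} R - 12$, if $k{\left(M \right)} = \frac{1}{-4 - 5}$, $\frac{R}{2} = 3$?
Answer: $- \frac{38}{3} \approx -12.667$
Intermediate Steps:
$R = 6$ ($R = 2 \cdot 3 = 6$)
$k{\left(M \right)} = - \frac{1}{9}$ ($k{\left(M \right)} = \frac{1}{-4 - 5} = \frac{1}{-9} = - \frac{1}{9}$)
$k{\left(4 \left(2 + 1\right) \right)} R - 12 = \left(- \frac{1}{9}\right) 6 - 12 = - \frac{2}{3} - 12 = - \frac{38}{3}$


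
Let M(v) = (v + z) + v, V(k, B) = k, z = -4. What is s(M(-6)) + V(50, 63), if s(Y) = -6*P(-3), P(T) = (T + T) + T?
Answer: 104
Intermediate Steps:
M(v) = -4 + 2*v (M(v) = (v - 4) + v = (-4 + v) + v = -4 + 2*v)
P(T) = 3*T (P(T) = 2*T + T = 3*T)
s(Y) = 54 (s(Y) = -18*(-3) = -6*(-9) = 54)
s(M(-6)) + V(50, 63) = 54 + 50 = 104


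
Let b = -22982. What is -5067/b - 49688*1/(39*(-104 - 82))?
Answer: 589342817/83355714 ≈ 7.0702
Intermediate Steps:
-5067/b - 49688*1/(39*(-104 - 82)) = -5067/(-22982) - 49688*1/(39*(-104 - 82)) = -5067*(-1/22982) - 49688/((-186*39)) = 5067/22982 - 49688/(-7254) = 5067/22982 - 49688*(-1/7254) = 5067/22982 + 24844/3627 = 589342817/83355714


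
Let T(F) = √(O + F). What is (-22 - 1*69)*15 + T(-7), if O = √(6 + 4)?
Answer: -1365 + I*√(7 - √10) ≈ -1365.0 + 1.959*I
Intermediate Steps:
O = √10 ≈ 3.1623
T(F) = √(F + √10) (T(F) = √(√10 + F) = √(F + √10))
(-22 - 1*69)*15 + T(-7) = (-22 - 1*69)*15 + √(-7 + √10) = (-22 - 69)*15 + √(-7 + √10) = -91*15 + √(-7 + √10) = -1365 + √(-7 + √10)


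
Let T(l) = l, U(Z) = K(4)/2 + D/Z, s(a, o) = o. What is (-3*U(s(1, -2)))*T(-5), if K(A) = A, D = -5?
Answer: 135/2 ≈ 67.500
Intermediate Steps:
U(Z) = 2 - 5/Z (U(Z) = 4/2 - 5/Z = 4*(1/2) - 5/Z = 2 - 5/Z)
(-3*U(s(1, -2)))*T(-5) = -3*(2 - 5/(-2))*(-5) = -3*(2 - 5*(-1/2))*(-5) = -3*(2 + 5/2)*(-5) = -3*9/2*(-5) = -27/2*(-5) = 135/2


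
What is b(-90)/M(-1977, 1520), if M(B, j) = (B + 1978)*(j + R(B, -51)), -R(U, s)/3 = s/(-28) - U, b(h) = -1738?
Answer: 48664/123661 ≈ 0.39353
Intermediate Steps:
R(U, s) = 3*U + 3*s/28 (R(U, s) = -3*(s/(-28) - U) = -3*(s*(-1/28) - U) = -3*(-s/28 - U) = -3*(-U - s/28) = 3*U + 3*s/28)
M(B, j) = (1978 + B)*(-153/28 + j + 3*B) (M(B, j) = (B + 1978)*(j + (3*B + (3/28)*(-51))) = (1978 + B)*(j + (3*B - 153/28)) = (1978 + B)*(j + (-153/28 + 3*B)) = (1978 + B)*(-153/28 + j + 3*B))
b(-90)/M(-1977, 1520) = -1738/(-151317/14 + 3*(-1977)² + 1978*1520 + (165999/28)*(-1977) - 1977*1520) = -1738/(-151317/14 + 3*3908529 + 3006560 - 328180023/28 - 3005040) = -1738/(-151317/14 + 11725587 + 3006560 - 328180023/28 - 3005040) = -1738/(-123661/28) = -1738*(-28/123661) = 48664/123661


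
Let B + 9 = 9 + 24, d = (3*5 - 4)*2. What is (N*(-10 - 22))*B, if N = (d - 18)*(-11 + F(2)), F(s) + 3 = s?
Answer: 36864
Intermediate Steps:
F(s) = -3 + s
d = 22 (d = (15 - 4)*2 = 11*2 = 22)
B = 24 (B = -9 + (9 + 24) = -9 + 33 = 24)
N = -48 (N = (22 - 18)*(-11 + (-3 + 2)) = 4*(-11 - 1) = 4*(-12) = -48)
(N*(-10 - 22))*B = -48*(-10 - 22)*24 = -48*(-32)*24 = 1536*24 = 36864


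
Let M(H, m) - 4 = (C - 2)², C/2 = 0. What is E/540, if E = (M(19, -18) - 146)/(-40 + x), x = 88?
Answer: -23/4320 ≈ -0.0053241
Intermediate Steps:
C = 0 (C = 2*0 = 0)
M(H, m) = 8 (M(H, m) = 4 + (0 - 2)² = 4 + (-2)² = 4 + 4 = 8)
E = -23/8 (E = (8 - 146)/(-40 + 88) = -138/48 = -138*1/48 = -23/8 ≈ -2.8750)
E/540 = -23/8/540 = -23/8*1/540 = -23/4320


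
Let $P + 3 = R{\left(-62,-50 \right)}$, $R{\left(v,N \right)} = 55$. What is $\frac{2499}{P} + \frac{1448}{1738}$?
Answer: $\frac{2209279}{45188} \approx 48.891$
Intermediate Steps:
$P = 52$ ($P = -3 + 55 = 52$)
$\frac{2499}{P} + \frac{1448}{1738} = \frac{2499}{52} + \frac{1448}{1738} = 2499 \cdot \frac{1}{52} + 1448 \cdot \frac{1}{1738} = \frac{2499}{52} + \frac{724}{869} = \frac{2209279}{45188}$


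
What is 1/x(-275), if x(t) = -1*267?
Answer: -1/267 ≈ -0.0037453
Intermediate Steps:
x(t) = -267
1/x(-275) = 1/(-267) = -1/267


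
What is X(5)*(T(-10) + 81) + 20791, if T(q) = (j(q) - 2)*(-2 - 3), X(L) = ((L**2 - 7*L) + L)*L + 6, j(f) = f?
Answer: 18112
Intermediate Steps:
X(L) = 6 + L*(L**2 - 6*L) (X(L) = (L**2 - 6*L)*L + 6 = L*(L**2 - 6*L) + 6 = 6 + L*(L**2 - 6*L))
T(q) = 10 - 5*q (T(q) = (q - 2)*(-2 - 3) = (-2 + q)*(-5) = 10 - 5*q)
X(5)*(T(-10) + 81) + 20791 = (6 + 5**3 - 6*5**2)*((10 - 5*(-10)) + 81) + 20791 = (6 + 125 - 6*25)*((10 + 50) + 81) + 20791 = (6 + 125 - 150)*(60 + 81) + 20791 = -19*141 + 20791 = -2679 + 20791 = 18112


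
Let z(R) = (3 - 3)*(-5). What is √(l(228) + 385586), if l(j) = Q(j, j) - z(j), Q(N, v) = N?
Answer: √385814 ≈ 621.14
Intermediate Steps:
z(R) = 0 (z(R) = 0*(-5) = 0)
l(j) = j (l(j) = j - 1*0 = j + 0 = j)
√(l(228) + 385586) = √(228 + 385586) = √385814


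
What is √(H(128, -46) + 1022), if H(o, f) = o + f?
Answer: 4*√69 ≈ 33.227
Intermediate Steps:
H(o, f) = f + o
√(H(128, -46) + 1022) = √((-46 + 128) + 1022) = √(82 + 1022) = √1104 = 4*√69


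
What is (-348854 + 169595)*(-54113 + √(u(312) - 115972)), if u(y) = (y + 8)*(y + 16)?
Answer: 9700242267 - 358518*I*√2753 ≈ 9.7002e+9 - 1.8811e+7*I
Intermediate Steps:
u(y) = (8 + y)*(16 + y)
(-348854 + 169595)*(-54113 + √(u(312) - 115972)) = (-348854 + 169595)*(-54113 + √((128 + 312² + 24*312) - 115972)) = -179259*(-54113 + √((128 + 97344 + 7488) - 115972)) = -179259*(-54113 + √(104960 - 115972)) = -179259*(-54113 + √(-11012)) = -179259*(-54113 + 2*I*√2753) = 9700242267 - 358518*I*√2753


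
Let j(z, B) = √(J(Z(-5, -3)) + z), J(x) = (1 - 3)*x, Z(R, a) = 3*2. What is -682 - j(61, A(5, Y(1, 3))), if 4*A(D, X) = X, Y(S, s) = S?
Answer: -689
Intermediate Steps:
Z(R, a) = 6
J(x) = -2*x
A(D, X) = X/4
j(z, B) = √(-12 + z) (j(z, B) = √(-2*6 + z) = √(-12 + z))
-682 - j(61, A(5, Y(1, 3))) = -682 - √(-12 + 61) = -682 - √49 = -682 - 1*7 = -682 - 7 = -689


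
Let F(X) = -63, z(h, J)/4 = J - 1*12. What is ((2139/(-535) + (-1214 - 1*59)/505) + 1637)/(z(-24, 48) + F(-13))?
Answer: 17620609/875367 ≈ 20.129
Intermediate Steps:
z(h, J) = -48 + 4*J (z(h, J) = 4*(J - 1*12) = 4*(J - 12) = 4*(-12 + J) = -48 + 4*J)
((2139/(-535) + (-1214 - 1*59)/505) + 1637)/(z(-24, 48) + F(-13)) = ((2139/(-535) + (-1214 - 1*59)/505) + 1637)/((-48 + 4*48) - 63) = ((2139*(-1/535) + (-1214 - 59)*(1/505)) + 1637)/((-48 + 192) - 63) = ((-2139/535 - 1273*1/505) + 1637)/(144 - 63) = ((-2139/535 - 1273/505) + 1637)/81 = (-70450/10807 + 1637)*(1/81) = (17620609/10807)*(1/81) = 17620609/875367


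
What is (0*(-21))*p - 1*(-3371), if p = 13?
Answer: 3371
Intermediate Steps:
(0*(-21))*p - 1*(-3371) = (0*(-21))*13 - 1*(-3371) = 0*13 + 3371 = 0 + 3371 = 3371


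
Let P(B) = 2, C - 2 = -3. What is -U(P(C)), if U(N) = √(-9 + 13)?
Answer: -2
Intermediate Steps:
C = -1 (C = 2 - 3 = -1)
U(N) = 2 (U(N) = √4 = 2)
-U(P(C)) = -1*2 = -2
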